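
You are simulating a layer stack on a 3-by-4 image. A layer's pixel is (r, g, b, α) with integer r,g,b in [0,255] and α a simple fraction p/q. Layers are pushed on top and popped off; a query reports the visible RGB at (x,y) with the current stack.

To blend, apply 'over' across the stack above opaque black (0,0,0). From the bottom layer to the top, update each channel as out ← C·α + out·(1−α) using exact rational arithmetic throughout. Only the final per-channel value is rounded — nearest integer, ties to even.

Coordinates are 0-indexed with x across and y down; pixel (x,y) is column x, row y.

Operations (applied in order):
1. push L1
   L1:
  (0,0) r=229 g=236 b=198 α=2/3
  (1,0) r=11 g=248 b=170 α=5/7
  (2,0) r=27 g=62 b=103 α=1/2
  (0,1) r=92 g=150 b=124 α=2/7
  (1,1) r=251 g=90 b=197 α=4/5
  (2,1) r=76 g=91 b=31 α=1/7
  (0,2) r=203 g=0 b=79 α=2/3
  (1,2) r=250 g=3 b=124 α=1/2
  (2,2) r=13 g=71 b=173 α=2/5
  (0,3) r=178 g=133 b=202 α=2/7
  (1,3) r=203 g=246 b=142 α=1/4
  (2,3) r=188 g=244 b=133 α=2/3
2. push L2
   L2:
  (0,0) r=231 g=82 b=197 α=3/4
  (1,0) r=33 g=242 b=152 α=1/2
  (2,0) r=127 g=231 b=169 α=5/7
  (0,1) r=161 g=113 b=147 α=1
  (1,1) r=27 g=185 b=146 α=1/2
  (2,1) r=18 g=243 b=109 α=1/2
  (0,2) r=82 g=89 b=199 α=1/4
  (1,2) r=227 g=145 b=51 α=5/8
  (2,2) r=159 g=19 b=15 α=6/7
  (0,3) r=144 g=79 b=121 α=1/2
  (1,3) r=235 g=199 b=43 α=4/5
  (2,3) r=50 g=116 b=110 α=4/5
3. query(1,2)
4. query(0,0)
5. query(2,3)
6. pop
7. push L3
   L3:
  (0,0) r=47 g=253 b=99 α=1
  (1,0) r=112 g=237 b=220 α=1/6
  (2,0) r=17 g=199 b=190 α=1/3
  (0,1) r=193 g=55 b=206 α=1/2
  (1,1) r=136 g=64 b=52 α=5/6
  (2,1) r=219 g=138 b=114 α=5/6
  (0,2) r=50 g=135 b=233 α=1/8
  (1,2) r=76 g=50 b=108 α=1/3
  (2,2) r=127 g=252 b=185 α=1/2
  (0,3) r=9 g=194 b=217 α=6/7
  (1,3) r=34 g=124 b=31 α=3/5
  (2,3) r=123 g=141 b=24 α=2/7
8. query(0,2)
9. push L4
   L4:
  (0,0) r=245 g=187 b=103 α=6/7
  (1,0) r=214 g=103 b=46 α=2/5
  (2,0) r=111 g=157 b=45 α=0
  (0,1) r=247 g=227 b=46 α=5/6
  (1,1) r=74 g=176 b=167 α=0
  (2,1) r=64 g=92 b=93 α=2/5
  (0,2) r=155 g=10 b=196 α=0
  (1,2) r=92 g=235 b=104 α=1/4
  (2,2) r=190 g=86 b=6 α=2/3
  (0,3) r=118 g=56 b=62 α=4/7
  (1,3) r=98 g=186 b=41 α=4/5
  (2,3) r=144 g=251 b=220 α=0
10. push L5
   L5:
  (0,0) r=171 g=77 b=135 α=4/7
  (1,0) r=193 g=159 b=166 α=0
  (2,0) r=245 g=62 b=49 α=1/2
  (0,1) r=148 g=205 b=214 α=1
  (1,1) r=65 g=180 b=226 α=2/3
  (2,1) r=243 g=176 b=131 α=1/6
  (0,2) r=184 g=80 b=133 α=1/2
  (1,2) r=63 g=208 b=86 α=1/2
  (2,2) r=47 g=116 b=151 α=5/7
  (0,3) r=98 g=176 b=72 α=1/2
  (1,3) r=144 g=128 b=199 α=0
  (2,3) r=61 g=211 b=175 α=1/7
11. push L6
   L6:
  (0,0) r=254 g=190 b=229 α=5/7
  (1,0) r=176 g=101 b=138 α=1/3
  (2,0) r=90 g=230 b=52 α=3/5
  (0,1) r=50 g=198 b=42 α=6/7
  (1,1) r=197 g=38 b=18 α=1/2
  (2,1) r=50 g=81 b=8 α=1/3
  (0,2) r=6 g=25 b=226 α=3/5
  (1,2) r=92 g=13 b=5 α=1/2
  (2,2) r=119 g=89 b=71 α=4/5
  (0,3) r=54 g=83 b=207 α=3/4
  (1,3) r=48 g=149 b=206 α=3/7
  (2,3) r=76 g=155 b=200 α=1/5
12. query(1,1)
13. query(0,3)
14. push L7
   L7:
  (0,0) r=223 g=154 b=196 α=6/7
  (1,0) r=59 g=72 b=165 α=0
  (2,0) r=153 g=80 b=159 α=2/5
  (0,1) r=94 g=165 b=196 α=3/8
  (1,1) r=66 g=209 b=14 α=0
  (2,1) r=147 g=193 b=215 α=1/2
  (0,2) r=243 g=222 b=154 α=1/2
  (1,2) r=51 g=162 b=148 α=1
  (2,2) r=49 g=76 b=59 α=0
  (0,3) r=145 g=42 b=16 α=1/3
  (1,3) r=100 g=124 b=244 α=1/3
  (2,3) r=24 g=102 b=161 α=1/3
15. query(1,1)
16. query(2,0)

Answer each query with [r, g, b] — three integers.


query (1,2) [L1,L2] — begin 0,0,0
+L1 (α=1/2) → [125, 3/2, 62]
+L2 (α=5/8) → [755/4, 1459/16, 441/8]
→ [189, 91, 55]

at x=0,y=0 over L1,L2:
L1 α=2/3: [458/3, 472/3, 132]
L2 α=3/4: [2537/12, 605/6, 723/4]
= [211, 101, 181]

query (2,3) [L1,L2] — begin 0,0,0
+L1 (α=2/3) → [376/3, 488/3, 266/3]
+L2 (α=4/5) → [976/15, 376/3, 1586/15]
= [65, 125, 106]

query (0,2) [L1,L3] — begin 0,0,0
+L1 (α=2/3) → [406/3, 0, 158/3]
+L3 (α=1/8) → [374/3, 135/8, 1805/24]
= [125, 17, 75]

query (1,1) [L1,L3,L4,L5,L6] — begin 0,0,0
after L1 α=4/5: [1004/5, 72, 788/5]
after L3 α=5/6: [734/5, 196/3, 348/5]
after L4 α=0: [734/5, 196/3, 348/5]
after L5 α=2/3: [1384/15, 1276/9, 2608/15]
after L6 α=1/2: [4339/30, 809/9, 1439/15]
rounded: [145, 90, 96]

query (0,3) [L1,L3,L4,L5,L6] — begin 0,0,0
+L1 (α=2/7) → [356/7, 38, 404/7]
+L3 (α=6/7) → [734/49, 1202/7, 9518/49]
+L4 (α=4/7) → [25330/343, 5174/49, 40706/343]
+L5 (α=1/2) → [29472/343, 6899/49, 32701/343]
+L6 (α=3/4) → [42519/686, 4775/49, 61426/343]
= [62, 97, 179]

at x=1,y=1 over L1,L3,L4,L5,L6,L7:
+L1 (α=4/5) → [1004/5, 72, 788/5]
+L3 (α=5/6) → [734/5, 196/3, 348/5]
+L4 (α=0) → [734/5, 196/3, 348/5]
+L5 (α=2/3) → [1384/15, 1276/9, 2608/15]
+L6 (α=1/2) → [4339/30, 809/9, 1439/15]
+L7 (α=0) → [4339/30, 809/9, 1439/15]
→ [145, 90, 96]

(2,0) stack=L1,L3,L4,L5,L6,L7; from [0,0,0]:
+L1 (α=1/2) → [27/2, 31, 103/2]
+L3 (α=1/3) → [44/3, 87, 293/3]
+L4 (α=0) → [44/3, 87, 293/3]
+L5 (α=1/2) → [779/6, 149/2, 220/3]
+L6 (α=3/5) → [1589/15, 839/5, 908/15]
+L7 (α=2/5) → [3119/25, 3317/25, 2498/25]
= [125, 133, 100]


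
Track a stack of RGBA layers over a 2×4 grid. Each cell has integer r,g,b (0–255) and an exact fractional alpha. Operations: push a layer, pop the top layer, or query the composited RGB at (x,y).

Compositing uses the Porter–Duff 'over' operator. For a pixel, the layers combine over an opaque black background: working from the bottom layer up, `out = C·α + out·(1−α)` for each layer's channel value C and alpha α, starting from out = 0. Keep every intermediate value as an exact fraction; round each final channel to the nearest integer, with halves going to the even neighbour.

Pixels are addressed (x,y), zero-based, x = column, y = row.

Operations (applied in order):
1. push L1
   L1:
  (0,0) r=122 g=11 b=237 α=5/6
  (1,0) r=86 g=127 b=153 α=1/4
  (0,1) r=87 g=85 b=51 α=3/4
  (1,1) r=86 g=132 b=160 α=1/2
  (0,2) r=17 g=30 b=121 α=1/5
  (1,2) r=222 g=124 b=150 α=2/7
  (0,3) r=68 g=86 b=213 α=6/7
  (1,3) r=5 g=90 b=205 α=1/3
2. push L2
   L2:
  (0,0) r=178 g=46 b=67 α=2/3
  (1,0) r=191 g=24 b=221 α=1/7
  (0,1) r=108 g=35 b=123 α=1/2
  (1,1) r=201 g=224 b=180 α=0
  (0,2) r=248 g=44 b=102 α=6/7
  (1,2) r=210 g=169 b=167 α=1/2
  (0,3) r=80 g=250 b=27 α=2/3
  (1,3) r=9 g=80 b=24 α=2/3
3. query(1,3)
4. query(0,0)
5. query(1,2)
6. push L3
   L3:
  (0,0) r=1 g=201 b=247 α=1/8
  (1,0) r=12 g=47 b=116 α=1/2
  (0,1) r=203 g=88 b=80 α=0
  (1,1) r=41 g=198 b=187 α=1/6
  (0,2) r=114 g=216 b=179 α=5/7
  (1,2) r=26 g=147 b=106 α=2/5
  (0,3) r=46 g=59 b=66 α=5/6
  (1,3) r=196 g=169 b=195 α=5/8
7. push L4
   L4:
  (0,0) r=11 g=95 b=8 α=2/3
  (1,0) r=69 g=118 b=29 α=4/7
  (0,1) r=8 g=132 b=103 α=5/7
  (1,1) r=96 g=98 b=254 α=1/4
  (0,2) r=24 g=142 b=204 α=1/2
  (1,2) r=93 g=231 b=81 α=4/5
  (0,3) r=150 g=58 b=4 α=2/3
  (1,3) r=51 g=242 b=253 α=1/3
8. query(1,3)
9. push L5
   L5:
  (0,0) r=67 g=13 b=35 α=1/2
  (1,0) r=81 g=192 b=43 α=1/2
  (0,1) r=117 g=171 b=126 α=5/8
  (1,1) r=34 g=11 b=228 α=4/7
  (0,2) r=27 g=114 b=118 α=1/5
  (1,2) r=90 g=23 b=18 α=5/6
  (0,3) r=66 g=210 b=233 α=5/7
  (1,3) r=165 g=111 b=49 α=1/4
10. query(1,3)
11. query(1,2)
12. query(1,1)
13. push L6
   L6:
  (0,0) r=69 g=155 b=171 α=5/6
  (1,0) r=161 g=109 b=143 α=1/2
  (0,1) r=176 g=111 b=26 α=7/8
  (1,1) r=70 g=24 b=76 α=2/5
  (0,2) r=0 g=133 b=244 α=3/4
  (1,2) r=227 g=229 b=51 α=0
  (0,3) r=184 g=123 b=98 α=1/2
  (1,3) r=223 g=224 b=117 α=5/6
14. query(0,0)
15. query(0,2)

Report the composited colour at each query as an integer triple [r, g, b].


query (1,3) [L1,L2] — begin 0,0,0
+L1 (α=1/3) → [5/3, 30, 205/3]
+L2 (α=2/3) → [59/9, 190/3, 349/9]
= [7, 63, 39]

(0,0) stack=L1,L2; from [0,0,0]:
+L1 (α=5/6) → [305/3, 55/6, 395/2]
+L2 (α=2/3) → [1373/9, 607/18, 221/2]
= [153, 34, 110]

(1,2) stack=L1,L2; from [0,0,0]:
after L1 α=2/7: [444/7, 248/7, 300/7]
after L2 α=1/2: [957/7, 1431/14, 1469/14]
rounded: [137, 102, 105]

query (1,3) [L1,L2,L3,L4] — begin 0,0,0
L1 α=1/3: [5/3, 30, 205/3]
L2 α=2/3: [59/9, 190/3, 349/9]
L3 α=5/8: [2999/24, 1035/8, 1637/12]
L4 α=1/3: [3611/36, 2003/12, 3155/18]
= [100, 167, 175]

at x=1,y=3 over L1,L2,L3,L4,L5:
+L1 (α=1/3) → [5/3, 30, 205/3]
+L2 (α=2/3) → [59/9, 190/3, 349/9]
+L3 (α=5/8) → [2999/24, 1035/8, 1637/12]
+L4 (α=1/3) → [3611/36, 2003/12, 3155/18]
+L5 (α=1/4) → [5591/48, 2447/16, 3449/24]
= [116, 153, 144]

at x=1,y=2 over L1,L2,L3,L4,L5:
after L1 α=2/7: [444/7, 248/7, 300/7]
after L2 α=1/2: [957/7, 1431/14, 1469/14]
after L3 α=2/5: [647/7, 8409/70, 1475/14]
after L4 α=4/5: [3251/35, 73089/350, 6011/70]
after L5 α=5/6: [19001/210, 113339/2100, 12311/420]
= [90, 54, 29]

query (1,1) [L1,L2,L3,L4,L5] — begin 0,0,0
after L1 α=1/2: [43, 66, 80]
after L2 α=0: [43, 66, 80]
after L3 α=1/6: [128/3, 88, 587/6]
after L4 α=1/4: [56, 181/2, 1095/8]
after L5 α=4/7: [304/7, 631/14, 10581/56]
= [43, 45, 189]

(0,0) stack=L1,L2,L3,L4,L5,L6; from [0,0,0]:
L1 α=5/6: [305/3, 55/6, 395/2]
L2 α=2/3: [1373/9, 607/18, 221/2]
L3 α=1/8: [2405/18, 7867/144, 2041/16]
L4 α=2/3: [2801/54, 35227/432, 2297/48]
L5 α=1/2: [6419/108, 40843/864, 3977/96]
L6 α=5/6: [43679/648, 710443/5184, 86057/576]
rounded: [67, 137, 149]

query (0,2) [L1,L2,L3,L4,L5,L6] — begin 0,0,0
after L1 α=1/5: [17/5, 6, 121/5]
after L2 α=6/7: [7457/35, 270/7, 3181/35]
after L3 α=5/7: [34864/245, 8100/49, 37687/245]
after L4 α=1/2: [20372/245, 7529/49, 87667/490]
after L5 α=1/5: [88103/1225, 35702/245, 204244/1225]
after L6 α=3/4: [88103/4900, 133457/980, 275236/1225]
= [18, 136, 225]


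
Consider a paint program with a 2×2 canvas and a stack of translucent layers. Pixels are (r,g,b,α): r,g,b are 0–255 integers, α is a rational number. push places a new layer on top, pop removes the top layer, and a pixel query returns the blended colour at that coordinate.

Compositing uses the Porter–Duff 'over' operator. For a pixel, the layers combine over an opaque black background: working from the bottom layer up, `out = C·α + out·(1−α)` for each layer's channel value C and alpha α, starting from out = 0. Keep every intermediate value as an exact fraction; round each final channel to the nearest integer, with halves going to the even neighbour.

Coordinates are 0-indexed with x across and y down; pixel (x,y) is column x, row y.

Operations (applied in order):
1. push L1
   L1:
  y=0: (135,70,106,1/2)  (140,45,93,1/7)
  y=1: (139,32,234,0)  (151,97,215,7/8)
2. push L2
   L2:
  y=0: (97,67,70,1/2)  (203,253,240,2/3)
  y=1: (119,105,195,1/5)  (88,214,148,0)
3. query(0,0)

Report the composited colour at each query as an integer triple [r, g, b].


query (0,0) [L1,L2] — begin 0,0,0
after L1 α=1/2: [135/2, 35, 53]
after L2 α=1/2: [329/4, 51, 123/2]
rounded: [82, 51, 62]


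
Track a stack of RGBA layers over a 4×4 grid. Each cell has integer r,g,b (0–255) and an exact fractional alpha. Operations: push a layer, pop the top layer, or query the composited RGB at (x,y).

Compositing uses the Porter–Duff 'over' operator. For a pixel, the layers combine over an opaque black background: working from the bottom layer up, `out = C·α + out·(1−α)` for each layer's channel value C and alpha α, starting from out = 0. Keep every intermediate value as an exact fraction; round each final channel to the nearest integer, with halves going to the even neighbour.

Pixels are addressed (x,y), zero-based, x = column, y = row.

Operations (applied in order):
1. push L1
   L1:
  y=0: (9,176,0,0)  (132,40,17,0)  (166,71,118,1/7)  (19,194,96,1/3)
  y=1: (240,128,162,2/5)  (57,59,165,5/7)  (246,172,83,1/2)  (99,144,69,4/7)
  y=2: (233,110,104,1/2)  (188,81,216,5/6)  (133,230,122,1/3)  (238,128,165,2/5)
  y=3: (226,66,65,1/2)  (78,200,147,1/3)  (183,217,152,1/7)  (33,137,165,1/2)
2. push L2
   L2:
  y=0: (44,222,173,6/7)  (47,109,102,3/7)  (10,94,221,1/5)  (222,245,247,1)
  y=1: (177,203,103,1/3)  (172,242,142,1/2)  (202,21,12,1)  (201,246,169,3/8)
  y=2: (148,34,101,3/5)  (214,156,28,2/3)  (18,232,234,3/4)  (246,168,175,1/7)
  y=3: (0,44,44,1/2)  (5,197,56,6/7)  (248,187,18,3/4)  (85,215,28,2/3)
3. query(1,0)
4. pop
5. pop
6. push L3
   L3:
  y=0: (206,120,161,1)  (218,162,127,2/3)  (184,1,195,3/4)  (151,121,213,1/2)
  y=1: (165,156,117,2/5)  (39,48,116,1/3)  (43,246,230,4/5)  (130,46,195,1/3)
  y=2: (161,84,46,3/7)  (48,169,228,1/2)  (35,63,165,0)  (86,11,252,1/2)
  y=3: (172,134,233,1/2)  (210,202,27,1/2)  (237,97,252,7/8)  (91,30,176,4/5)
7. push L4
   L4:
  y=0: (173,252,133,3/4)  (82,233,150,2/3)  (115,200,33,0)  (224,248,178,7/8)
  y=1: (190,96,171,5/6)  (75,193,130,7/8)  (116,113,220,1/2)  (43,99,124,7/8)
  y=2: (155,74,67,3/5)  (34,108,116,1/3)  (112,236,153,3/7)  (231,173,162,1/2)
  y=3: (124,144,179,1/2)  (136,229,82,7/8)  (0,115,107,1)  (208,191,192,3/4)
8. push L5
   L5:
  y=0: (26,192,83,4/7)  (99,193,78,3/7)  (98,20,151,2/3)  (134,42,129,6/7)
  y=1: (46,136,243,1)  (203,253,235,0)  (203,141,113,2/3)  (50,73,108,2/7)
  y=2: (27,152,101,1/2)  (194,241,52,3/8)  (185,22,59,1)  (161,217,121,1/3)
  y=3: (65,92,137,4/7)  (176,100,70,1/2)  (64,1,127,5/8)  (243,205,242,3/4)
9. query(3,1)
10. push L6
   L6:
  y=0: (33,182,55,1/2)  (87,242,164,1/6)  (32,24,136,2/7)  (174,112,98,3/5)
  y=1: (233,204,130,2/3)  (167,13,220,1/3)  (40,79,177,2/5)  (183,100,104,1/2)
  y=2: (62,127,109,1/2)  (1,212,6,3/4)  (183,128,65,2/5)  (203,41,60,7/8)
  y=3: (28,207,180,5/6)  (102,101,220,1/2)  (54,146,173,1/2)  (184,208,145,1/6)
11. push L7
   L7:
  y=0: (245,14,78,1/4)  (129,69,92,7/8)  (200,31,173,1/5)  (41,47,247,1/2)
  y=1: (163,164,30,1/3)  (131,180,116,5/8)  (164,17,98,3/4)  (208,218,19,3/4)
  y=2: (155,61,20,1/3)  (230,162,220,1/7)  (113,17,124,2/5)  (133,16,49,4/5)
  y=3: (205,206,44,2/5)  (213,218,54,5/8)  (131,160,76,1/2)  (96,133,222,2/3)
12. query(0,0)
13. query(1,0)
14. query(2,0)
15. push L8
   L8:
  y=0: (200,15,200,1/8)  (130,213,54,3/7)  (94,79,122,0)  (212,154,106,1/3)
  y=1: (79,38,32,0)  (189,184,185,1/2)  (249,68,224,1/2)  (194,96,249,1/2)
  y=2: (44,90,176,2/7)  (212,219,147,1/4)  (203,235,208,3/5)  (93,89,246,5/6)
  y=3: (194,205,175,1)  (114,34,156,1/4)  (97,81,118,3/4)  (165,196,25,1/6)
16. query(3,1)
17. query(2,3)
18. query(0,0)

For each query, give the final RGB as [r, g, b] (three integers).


query (1,0) [L1,L2] — begin 0,0,0
L1 α=0: [0, 0, 0]
L2 α=3/7: [141/7, 327/7, 306/7]
→ [20, 47, 44]

at x=3,y=1 over L3,L4,L5:
L3 α=1/3: [130/3, 46/3, 65]
L4 α=7/8: [1033/24, 2125/24, 933/8]
L5 α=2/7: [7565/168, 14129/168, 6393/56]
= [45, 84, 114]

(0,0) stack=L3,L4,L5,L6,L7; from [0,0,0]:
L3 α=1: [206, 120, 161]
L4 α=3/4: [725/4, 219, 140]
L5 α=4/7: [2591/28, 1425/7, 752/7]
L6 α=1/2: [3515/56, 2699/14, 1137/14]
L7 α=1/4: [24265/224, 8293/56, 4503/56]
= [108, 148, 80]

query (1,0) [L3,L4,L5,L6,L7] — begin 0,0,0
L3 α=2/3: [436/3, 108, 254/3]
L4 α=2/3: [928/9, 574/3, 1154/9]
L5 α=3/7: [6385/63, 4033/21, 6722/63]
L6 α=1/6: [18703/189, 25247/126, 21971/189]
L7 α=7/8: [94685/756, 86105/1008, 143687/1512]
= [125, 85, 95]

query (2,0) [L3,L4,L5,L6,L7] — begin 0,0,0
+L3 (α=3/4) → [138, 3/4, 585/4]
+L4 (α=0) → [138, 3/4, 585/4]
+L5 (α=2/3) → [334/3, 163/12, 1793/12]
+L6 (α=2/7) → [266/3, 1391/84, 1747/12]
+L7 (α=1/5) → [1664/15, 2042/105, 2266/15]
→ [111, 19, 151]

query (3,1) [L3,L4,L5,L6,L7,L8] — begin 0,0,0
after L3 α=1/3: [130/3, 46/3, 65]
after L4 α=7/8: [1033/24, 2125/24, 933/8]
after L5 α=2/7: [7565/168, 14129/168, 6393/56]
after L6 α=1/2: [38309/336, 30929/336, 12217/112]
after L7 α=3/4: [247973/1344, 250673/1344, 18601/448]
after L8 α=1/2: [508709/2688, 379697/2688, 130153/896]
→ [189, 141, 145]

query (2,3) [L3,L4,L5,L6,L7,L8] — begin 0,0,0
L3 α=7/8: [1659/8, 679/8, 441/2]
L4 α=1: [0, 115, 107]
L5 α=5/8: [40, 175/4, 239/2]
L6 α=1/2: [47, 759/8, 585/4]
L7 α=1/2: [89, 2039/16, 889/8]
L8 α=3/4: [95, 5927/64, 3721/32]
rounded: [95, 93, 116]

query (0,0) [L3,L4,L5,L6,L7,L8] — begin 0,0,0
after L3 α=1: [206, 120, 161]
after L4 α=3/4: [725/4, 219, 140]
after L5 α=4/7: [2591/28, 1425/7, 752/7]
after L6 α=1/2: [3515/56, 2699/14, 1137/14]
after L7 α=1/4: [24265/224, 8293/56, 4503/56]
after L8 α=1/8: [30665/256, 8413/64, 6103/64]
→ [120, 131, 95]


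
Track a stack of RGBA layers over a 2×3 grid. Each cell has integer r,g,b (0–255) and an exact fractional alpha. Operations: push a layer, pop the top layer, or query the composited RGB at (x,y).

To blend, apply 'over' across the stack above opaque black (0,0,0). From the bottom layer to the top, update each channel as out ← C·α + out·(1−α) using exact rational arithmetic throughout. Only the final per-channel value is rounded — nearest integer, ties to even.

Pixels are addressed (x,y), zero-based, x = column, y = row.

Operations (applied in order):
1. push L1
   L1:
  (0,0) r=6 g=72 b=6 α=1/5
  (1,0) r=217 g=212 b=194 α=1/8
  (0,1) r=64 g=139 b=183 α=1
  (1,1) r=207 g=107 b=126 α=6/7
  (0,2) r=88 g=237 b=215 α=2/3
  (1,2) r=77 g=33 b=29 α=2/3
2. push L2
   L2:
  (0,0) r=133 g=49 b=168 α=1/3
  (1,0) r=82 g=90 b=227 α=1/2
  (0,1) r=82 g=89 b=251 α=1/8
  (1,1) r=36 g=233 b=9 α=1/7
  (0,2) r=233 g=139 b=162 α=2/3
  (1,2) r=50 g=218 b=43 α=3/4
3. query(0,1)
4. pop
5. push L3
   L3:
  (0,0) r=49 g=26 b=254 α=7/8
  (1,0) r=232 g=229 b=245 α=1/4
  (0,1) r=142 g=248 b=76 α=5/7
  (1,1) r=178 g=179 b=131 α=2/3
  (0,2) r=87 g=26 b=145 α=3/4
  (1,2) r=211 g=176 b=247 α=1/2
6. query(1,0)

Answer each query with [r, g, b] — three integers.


query (0,1) [L1,L2] — begin 0,0,0
L1 α=1: [64, 139, 183]
L2 α=1/8: [265/4, 531/4, 383/2]
→ [66, 133, 192]

query (1,0) [L1,L3] — begin 0,0,0
+L1 (α=1/8) → [217/8, 53/2, 97/4]
+L3 (α=1/4) → [2507/32, 617/8, 1271/16]
rounded: [78, 77, 79]


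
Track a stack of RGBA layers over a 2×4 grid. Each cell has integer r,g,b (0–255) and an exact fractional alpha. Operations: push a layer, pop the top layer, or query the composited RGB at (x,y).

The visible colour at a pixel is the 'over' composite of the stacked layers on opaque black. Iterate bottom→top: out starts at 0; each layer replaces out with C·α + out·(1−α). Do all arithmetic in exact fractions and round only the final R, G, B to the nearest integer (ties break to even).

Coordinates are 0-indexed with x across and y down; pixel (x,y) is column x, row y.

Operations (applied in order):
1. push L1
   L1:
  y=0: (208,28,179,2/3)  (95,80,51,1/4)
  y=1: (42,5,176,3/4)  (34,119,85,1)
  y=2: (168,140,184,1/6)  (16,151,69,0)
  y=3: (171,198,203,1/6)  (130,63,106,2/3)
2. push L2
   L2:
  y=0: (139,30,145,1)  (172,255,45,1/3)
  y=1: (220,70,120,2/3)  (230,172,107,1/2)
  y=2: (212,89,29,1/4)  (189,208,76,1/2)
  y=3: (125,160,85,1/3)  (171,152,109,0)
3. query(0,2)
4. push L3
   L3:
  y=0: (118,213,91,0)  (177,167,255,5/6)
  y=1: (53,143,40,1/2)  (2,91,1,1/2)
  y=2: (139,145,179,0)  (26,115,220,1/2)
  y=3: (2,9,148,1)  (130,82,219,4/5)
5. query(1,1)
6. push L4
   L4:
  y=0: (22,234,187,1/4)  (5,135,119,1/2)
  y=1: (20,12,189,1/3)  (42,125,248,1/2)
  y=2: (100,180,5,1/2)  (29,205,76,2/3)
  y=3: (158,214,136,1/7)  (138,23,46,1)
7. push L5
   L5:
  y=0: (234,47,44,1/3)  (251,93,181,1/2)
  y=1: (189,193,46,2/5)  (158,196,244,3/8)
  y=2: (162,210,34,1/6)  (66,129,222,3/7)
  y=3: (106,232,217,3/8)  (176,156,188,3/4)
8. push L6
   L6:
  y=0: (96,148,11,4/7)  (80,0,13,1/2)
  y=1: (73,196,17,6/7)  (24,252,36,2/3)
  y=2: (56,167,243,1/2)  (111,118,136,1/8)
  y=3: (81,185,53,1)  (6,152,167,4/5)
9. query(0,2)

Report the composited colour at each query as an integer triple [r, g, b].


(0,2) stack=L1,L2; from [0,0,0]:
+L1 (α=1/6) → [28, 70/3, 92/3]
+L2 (α=1/4) → [74, 159/4, 121/4]
= [74, 40, 30]

(1,1) stack=L1,L2,L3; from [0,0,0]:
after L1 α=1: [34, 119, 85]
after L2 α=1/2: [132, 291/2, 96]
after L3 α=1/2: [67, 473/4, 97/2]
→ [67, 118, 48]

query (0,2) [L1,L2,L3,L4,L5,L6] — begin 0,0,0
L1 α=1/6: [28, 70/3, 92/3]
L2 α=1/4: [74, 159/4, 121/4]
L3 α=0: [74, 159/4, 121/4]
L4 α=1/2: [87, 879/8, 141/8]
L5 α=1/6: [199/2, 2025/16, 977/48]
L6 α=1/2: [311/4, 4697/32, 12641/96]
rounded: [78, 147, 132]


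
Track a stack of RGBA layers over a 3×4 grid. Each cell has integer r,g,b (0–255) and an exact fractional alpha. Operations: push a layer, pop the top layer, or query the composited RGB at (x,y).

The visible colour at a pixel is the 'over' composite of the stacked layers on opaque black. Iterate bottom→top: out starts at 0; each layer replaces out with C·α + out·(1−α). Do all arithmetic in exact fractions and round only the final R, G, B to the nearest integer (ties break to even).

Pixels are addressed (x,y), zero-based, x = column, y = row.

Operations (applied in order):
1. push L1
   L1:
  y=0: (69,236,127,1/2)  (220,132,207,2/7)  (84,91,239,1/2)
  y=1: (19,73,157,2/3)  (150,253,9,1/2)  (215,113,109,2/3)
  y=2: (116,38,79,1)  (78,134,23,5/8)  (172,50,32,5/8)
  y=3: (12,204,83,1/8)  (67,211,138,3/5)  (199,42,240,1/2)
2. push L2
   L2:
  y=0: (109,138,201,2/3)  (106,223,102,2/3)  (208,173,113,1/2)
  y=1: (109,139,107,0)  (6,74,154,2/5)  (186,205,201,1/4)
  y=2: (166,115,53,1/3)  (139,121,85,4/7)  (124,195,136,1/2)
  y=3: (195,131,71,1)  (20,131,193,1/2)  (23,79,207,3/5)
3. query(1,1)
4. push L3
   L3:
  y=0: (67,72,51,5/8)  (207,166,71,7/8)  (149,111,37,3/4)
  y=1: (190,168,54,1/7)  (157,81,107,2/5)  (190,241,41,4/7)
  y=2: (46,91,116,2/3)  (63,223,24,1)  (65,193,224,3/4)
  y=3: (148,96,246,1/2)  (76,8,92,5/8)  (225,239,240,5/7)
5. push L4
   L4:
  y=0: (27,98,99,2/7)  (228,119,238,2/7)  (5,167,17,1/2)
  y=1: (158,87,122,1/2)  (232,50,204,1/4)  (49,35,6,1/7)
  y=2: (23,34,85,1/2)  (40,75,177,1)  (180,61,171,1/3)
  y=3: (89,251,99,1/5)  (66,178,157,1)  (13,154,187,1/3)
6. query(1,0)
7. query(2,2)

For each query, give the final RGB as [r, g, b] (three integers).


(1,1) stack=L1,L2; from [0,0,0]:
L1 α=1/2: [75, 253/2, 9/2]
L2 α=2/5: [237/5, 211/2, 643/10]
→ [47, 106, 64]

query (1,0) [L1,L2,L3,L4] — begin 0,0,0
L1 α=2/7: [440/7, 264/7, 414/7]
L2 α=2/3: [1924/21, 3386/21, 614/7]
L3 α=7/8: [32353/168, 6947/42, 4093/56]
L4 α=2/7: [238373/1176, 44731/294, 47121/392]
rounded: [203, 152, 120]

(2,2) stack=L1,L2,L3,L4; from [0,0,0]:
L1 α=5/8: [215/2, 125/4, 20]
L2 α=1/2: [463/4, 905/8, 78]
L3 α=3/4: [1243/16, 5537/32, 375/2]
L4 α=1/3: [2683/24, 2171/16, 182]
→ [112, 136, 182]


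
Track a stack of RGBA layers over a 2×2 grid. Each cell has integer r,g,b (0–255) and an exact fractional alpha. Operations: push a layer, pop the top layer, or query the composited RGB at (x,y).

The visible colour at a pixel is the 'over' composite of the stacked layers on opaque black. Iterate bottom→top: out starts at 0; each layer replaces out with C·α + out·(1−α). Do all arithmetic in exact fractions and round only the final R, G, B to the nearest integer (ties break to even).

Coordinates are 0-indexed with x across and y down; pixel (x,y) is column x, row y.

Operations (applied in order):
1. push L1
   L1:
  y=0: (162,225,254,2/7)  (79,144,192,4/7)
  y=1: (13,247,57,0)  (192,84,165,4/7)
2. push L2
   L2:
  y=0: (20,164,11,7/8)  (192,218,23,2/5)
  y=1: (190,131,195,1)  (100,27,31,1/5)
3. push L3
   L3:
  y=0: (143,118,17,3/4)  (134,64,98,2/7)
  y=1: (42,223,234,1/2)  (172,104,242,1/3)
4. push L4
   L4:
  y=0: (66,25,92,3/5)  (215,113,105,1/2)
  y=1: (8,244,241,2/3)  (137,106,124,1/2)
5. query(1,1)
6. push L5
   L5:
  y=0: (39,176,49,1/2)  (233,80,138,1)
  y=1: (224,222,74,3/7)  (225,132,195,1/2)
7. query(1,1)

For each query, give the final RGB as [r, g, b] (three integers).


query (1,1) [L1,L2,L3,L4] — begin 0,0,0
+L1 (α=4/7) → [768/7, 48, 660/7]
+L2 (α=1/5) → [3772/35, 219/5, 2857/35]
+L3 (α=1/3) → [13564/105, 958/15, 4728/35]
+L4 (α=1/2) → [27949/210, 1274/15, 4534/35]
→ [133, 85, 130]

query (1,1) [L1,L2,L3,L4,L5] — begin 0,0,0
L1 α=4/7: [768/7, 48, 660/7]
L2 α=1/5: [3772/35, 219/5, 2857/35]
L3 α=1/3: [13564/105, 958/15, 4728/35]
L4 α=1/2: [27949/210, 1274/15, 4534/35]
L5 α=1/2: [75199/420, 1627/15, 11359/70]
= [179, 108, 162]


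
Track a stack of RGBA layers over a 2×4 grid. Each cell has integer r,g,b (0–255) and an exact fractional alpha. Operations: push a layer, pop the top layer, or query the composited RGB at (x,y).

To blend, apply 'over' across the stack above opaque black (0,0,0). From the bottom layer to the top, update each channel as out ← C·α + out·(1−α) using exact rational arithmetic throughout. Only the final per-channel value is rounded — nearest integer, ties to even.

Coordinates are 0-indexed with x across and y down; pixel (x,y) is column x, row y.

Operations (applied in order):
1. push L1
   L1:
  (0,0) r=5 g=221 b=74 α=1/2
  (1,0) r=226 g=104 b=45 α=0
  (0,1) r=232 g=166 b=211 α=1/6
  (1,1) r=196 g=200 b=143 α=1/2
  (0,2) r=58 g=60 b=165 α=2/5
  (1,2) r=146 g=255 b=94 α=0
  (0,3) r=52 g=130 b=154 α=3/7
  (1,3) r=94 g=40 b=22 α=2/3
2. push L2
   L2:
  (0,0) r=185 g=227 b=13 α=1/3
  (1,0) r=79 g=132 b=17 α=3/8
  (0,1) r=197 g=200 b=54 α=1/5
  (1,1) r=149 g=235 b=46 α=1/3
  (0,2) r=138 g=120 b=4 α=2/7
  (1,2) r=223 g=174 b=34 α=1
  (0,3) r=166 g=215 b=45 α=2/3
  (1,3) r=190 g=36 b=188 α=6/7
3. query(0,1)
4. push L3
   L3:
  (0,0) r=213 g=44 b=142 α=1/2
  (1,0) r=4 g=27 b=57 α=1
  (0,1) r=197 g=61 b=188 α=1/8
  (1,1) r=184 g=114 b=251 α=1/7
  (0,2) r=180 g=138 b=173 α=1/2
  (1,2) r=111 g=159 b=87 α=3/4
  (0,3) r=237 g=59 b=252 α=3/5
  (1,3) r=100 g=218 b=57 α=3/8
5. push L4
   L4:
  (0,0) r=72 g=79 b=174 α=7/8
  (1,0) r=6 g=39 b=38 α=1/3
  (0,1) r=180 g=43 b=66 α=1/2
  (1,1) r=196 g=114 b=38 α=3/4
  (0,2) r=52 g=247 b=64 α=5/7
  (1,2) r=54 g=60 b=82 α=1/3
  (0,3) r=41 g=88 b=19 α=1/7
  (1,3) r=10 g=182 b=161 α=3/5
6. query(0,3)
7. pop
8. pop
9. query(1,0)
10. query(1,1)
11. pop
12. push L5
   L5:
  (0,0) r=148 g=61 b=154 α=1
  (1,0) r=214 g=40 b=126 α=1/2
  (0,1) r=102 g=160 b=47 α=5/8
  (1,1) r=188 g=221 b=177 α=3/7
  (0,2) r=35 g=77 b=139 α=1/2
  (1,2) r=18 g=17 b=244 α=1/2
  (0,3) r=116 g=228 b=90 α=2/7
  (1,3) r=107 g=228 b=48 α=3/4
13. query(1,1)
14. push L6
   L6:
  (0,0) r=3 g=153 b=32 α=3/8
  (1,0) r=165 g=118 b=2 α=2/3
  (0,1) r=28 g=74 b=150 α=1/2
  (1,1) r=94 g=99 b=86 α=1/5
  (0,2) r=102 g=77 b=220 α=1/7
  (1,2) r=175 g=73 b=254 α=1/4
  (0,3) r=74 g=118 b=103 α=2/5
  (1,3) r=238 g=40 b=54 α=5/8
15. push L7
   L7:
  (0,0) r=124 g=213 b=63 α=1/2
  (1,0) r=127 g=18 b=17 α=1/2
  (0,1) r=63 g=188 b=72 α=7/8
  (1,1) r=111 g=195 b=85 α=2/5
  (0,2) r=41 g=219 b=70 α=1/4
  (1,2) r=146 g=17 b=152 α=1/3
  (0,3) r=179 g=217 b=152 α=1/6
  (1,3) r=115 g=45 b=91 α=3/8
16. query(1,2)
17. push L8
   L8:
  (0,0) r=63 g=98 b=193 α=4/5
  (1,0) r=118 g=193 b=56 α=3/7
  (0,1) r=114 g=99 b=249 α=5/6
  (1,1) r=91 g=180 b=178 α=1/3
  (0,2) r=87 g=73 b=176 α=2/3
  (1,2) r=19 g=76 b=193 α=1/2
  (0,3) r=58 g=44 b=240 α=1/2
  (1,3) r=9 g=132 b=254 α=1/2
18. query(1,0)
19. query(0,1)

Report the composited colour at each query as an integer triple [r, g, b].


at x=0,y=1 over L1,L2:
+L1 (α=1/6) → [116/3, 83/3, 211/6]
+L2 (α=1/5) → [211/3, 932/15, 584/15]
= [70, 62, 39]

at x=0,y=3 over L1,L2,L3,L4:
after L1 α=3/7: [156/7, 390/7, 66]
after L2 α=2/3: [2480/21, 3400/21, 52]
after L3 α=3/5: [19891/105, 10517/105, 172]
after L4 α=1/7: [41217/245, 24114/245, 1051/7]
→ [168, 98, 150]

(1,0) stack=L1,L2; from [0,0,0]:
L1 α=0: [0, 0, 0]
L2 α=3/8: [237/8, 99/2, 51/8]
rounded: [30, 50, 6]

(1,1) stack=L1,L2; from [0,0,0]:
L1 α=1/2: [98, 100, 143/2]
L2 α=1/3: [115, 145, 63]
→ [115, 145, 63]

(1,1) stack=L1,L5; from [0,0,0]:
L1 α=1/2: [98, 100, 143/2]
L5 α=3/7: [956/7, 1063/7, 817/7]
= [137, 152, 117]

(1,2) stack=L1,L5,L6,L7; from [0,0,0]:
L1 α=0: [0, 0, 0]
L5 α=1/2: [9, 17/2, 122]
L6 α=1/4: [101/2, 197/8, 155]
L7 α=1/3: [247/3, 265/12, 154]
rounded: [82, 22, 154]

(1,0) stack=L1,L5,L6,L7,L8; from [0,0,0]:
+L1 (α=0) → [0, 0, 0]
+L5 (α=1/2) → [107, 20, 63]
+L6 (α=2/3) → [437/3, 256/3, 67/3]
+L7 (α=1/2) → [409/3, 155/3, 59/3]
+L8 (α=3/7) → [2698/21, 2357/21, 740/21]
→ [128, 112, 35]

(0,1) stack=L1,L5,L6,L7,L8; from [0,0,0]:
+L1 (α=1/6) → [116/3, 83/3, 211/6]
+L5 (α=5/8) → [313/4, 883/8, 681/16]
+L6 (α=1/2) → [425/8, 1475/16, 3081/32]
+L7 (α=7/8) → [3953/64, 22531/128, 19209/256]
+L8 (α=5/6) → [40433/384, 85891/768, 112643/512]
→ [105, 112, 220]


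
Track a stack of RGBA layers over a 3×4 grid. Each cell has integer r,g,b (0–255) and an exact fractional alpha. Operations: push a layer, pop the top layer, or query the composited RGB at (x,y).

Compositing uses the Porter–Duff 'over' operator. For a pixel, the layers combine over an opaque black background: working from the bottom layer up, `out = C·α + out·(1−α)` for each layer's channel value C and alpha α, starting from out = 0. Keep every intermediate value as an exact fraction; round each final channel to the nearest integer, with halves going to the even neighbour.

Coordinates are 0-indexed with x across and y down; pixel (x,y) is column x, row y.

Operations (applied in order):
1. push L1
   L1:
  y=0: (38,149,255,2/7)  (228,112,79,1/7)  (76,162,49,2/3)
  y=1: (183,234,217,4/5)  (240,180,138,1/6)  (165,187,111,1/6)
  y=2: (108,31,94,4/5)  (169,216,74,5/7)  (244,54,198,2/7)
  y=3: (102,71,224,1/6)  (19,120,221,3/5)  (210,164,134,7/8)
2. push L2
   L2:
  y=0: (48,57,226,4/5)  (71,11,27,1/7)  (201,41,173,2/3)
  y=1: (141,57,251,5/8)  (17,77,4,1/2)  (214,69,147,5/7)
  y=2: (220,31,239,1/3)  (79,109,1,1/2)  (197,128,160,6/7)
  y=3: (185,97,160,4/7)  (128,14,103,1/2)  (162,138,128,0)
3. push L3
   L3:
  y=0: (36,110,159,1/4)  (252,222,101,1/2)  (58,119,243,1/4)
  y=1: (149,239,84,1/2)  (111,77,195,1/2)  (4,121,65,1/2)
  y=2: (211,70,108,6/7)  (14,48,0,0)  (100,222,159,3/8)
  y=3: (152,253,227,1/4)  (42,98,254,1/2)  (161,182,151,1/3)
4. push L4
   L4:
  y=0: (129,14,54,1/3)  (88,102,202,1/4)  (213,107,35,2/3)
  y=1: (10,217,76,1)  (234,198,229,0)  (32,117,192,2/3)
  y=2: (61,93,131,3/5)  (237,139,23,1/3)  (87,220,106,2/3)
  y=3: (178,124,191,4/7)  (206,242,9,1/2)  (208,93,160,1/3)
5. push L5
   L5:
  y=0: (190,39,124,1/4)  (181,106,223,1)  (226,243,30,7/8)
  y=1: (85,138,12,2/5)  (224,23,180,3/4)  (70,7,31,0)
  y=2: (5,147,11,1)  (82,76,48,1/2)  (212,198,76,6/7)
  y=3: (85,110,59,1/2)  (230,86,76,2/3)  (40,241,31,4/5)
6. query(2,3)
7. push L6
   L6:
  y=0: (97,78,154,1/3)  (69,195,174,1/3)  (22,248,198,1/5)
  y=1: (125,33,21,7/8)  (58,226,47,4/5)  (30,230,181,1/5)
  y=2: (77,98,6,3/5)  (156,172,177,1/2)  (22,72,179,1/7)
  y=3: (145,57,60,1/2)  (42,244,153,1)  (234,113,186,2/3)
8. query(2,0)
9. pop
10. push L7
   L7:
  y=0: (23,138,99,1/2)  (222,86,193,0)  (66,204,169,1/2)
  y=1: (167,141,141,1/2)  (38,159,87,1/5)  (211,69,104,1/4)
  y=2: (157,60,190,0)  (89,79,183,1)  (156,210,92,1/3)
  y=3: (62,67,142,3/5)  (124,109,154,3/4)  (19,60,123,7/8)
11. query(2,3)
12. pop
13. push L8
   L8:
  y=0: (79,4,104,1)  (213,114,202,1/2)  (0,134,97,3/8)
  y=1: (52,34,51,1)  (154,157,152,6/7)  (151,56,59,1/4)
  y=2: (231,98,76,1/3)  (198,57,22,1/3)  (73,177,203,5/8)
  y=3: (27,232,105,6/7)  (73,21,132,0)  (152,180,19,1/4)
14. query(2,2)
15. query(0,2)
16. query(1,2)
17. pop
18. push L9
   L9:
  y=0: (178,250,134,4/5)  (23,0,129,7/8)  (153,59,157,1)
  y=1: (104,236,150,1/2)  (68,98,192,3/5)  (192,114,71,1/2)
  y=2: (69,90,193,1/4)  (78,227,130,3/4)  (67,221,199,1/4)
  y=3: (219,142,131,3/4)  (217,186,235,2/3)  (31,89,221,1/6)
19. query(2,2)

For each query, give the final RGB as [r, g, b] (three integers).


query (2,3) [L1,L2,L3,L4,L5] — begin 0,0,0
after L1 α=7/8: [735/4, 287/2, 469/4]
after L2 α=0: [735/4, 287/2, 469/4]
after L3 α=1/3: [1057/6, 469/3, 257/2]
after L4 α=1/3: [1681/9, 1217/9, 139]
after L5 α=4/5: [3121/45, 9893/45, 263/5]
rounded: [69, 220, 53]

(2,0) stack=L1,L2,L3,L4,L5,L6; from [0,0,0]:
L1 α=2/3: [152/3, 108, 98/3]
L2 α=2/3: [1358/9, 190/3, 1136/9]
L3 α=1/4: [383/3, 309/4, 1865/12]
L4 α=2/3: [1661/9, 1165/12, 2705/36]
L5 α=7/8: [15899/72, 21577/96, 10265/288]
L6 α=1/5: [3259/18, 27529/120, 24521/360]
→ [181, 229, 68]

at x=2,y=3 over L1,L2,L3,L4,L5,L7:
+L1 (α=7/8) → [735/4, 287/2, 469/4]
+L2 (α=0) → [735/4, 287/2, 469/4]
+L3 (α=1/3) → [1057/6, 469/3, 257/2]
+L4 (α=1/3) → [1681/9, 1217/9, 139]
+L5 (α=4/5) → [3121/45, 9893/45, 263/5]
+L7 (α=7/8) → [4553/180, 28793/360, 571/5]
= [25, 80, 114]

(2,2) stack=L1,L2,L3,L4,L5,L8; from [0,0,0]:
L1 α=2/7: [488/7, 108/7, 396/7]
L2 α=6/7: [8762/49, 5484/49, 7116/49]
L3 α=3/8: [29255/196, 30027/196, 58953/392]
L4 α=2/3: [63359/588, 116267/588, 142057/1176]
L5 α=6/7: [811295/4116, 814811/4116, 678313/8232]
L8 α=5/8: [1312075/10976, 2029031/10976, 3463473/21952]
= [120, 185, 158]

at x=0,y=2 over L1,L2,L3,L4,L5,L8:
after L1 α=4/5: [432/5, 124/5, 376/5]
after L2 α=1/3: [1964/15, 403/15, 649/5]
after L3 α=6/7: [20954/105, 6703/105, 3889/35]
after L4 α=3/5: [61123/525, 42701/525, 21533/175]
after L5 α=1: [5, 147, 11]
after L8 α=1/3: [241/3, 392/3, 98/3]
= [80, 131, 33]

(1,2) stack=L1,L2,L3,L4,L5,L8; from [0,0,0]:
+L1 (α=5/7) → [845/7, 1080/7, 370/7]
+L2 (α=1/2) → [699/7, 1843/14, 377/14]
+L3 (α=0) → [699/7, 1843/14, 377/14]
+L4 (α=1/3) → [1019/7, 2816/21, 538/21]
+L5 (α=1/2) → [1593/14, 2206/21, 773/21]
+L8 (α=1/3) → [993/7, 5609/63, 2008/63]
→ [142, 89, 32]

at x=2,y=2 over L1,L2,L3,L4,L5,L9:
L1 α=2/7: [488/7, 108/7, 396/7]
L2 α=6/7: [8762/49, 5484/49, 7116/49]
L3 α=3/8: [29255/196, 30027/196, 58953/392]
L4 α=2/3: [63359/588, 116267/588, 142057/1176]
L5 α=6/7: [811295/4116, 814811/4116, 678313/8232]
L9 α=1/4: [903219/5488, 1118023/5488, 1224369/10976]
= [165, 204, 112]


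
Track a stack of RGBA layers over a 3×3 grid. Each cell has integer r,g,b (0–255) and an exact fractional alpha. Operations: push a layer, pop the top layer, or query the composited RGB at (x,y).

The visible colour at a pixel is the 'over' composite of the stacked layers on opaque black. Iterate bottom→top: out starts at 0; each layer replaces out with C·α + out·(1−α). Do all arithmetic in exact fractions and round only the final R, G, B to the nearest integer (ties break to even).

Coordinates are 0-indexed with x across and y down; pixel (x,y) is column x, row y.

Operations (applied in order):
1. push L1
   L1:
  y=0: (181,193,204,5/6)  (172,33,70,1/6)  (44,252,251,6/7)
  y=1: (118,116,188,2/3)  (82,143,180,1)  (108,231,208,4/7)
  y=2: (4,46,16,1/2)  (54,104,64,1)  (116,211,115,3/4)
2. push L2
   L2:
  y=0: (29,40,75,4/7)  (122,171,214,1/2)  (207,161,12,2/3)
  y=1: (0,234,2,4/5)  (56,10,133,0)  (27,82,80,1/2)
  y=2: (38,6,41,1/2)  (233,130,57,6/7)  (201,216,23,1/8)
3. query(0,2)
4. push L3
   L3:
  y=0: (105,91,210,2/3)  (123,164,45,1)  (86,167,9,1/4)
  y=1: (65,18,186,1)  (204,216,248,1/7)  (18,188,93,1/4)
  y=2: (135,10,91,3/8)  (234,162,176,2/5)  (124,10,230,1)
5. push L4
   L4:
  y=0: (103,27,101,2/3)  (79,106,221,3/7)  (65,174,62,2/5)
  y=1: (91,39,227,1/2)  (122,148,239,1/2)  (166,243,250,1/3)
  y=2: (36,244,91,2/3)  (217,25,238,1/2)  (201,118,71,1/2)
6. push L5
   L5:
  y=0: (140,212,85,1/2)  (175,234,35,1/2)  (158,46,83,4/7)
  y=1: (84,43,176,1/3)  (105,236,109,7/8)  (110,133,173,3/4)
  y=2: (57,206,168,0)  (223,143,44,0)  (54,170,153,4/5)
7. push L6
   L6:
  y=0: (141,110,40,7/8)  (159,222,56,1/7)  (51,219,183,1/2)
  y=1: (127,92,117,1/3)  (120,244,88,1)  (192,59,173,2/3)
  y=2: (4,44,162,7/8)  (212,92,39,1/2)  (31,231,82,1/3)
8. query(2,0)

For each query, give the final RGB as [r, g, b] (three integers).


at x=0,y=2 over L1,L2:
after L1 α=1/2: [2, 23, 8]
after L2 α=1/2: [20, 29/2, 49/2]
→ [20, 14, 24]

(2,0) stack=L1,L2,L3,L4,L5,L6; from [0,0,0]:
after L1 α=6/7: [264/7, 216, 1506/7]
after L2 α=2/3: [1054/7, 538/3, 558/7]
after L3 α=1/4: [941/7, 705/4, 1737/28]
after L4 α=2/5: [3733/35, 3507/20, 8683/140]
after L5 α=4/7: [33319/245, 14201/140, 72529/980]
after L6 α=1/2: [22907/245, 44861/280, 251869/1960]
= [93, 160, 129]


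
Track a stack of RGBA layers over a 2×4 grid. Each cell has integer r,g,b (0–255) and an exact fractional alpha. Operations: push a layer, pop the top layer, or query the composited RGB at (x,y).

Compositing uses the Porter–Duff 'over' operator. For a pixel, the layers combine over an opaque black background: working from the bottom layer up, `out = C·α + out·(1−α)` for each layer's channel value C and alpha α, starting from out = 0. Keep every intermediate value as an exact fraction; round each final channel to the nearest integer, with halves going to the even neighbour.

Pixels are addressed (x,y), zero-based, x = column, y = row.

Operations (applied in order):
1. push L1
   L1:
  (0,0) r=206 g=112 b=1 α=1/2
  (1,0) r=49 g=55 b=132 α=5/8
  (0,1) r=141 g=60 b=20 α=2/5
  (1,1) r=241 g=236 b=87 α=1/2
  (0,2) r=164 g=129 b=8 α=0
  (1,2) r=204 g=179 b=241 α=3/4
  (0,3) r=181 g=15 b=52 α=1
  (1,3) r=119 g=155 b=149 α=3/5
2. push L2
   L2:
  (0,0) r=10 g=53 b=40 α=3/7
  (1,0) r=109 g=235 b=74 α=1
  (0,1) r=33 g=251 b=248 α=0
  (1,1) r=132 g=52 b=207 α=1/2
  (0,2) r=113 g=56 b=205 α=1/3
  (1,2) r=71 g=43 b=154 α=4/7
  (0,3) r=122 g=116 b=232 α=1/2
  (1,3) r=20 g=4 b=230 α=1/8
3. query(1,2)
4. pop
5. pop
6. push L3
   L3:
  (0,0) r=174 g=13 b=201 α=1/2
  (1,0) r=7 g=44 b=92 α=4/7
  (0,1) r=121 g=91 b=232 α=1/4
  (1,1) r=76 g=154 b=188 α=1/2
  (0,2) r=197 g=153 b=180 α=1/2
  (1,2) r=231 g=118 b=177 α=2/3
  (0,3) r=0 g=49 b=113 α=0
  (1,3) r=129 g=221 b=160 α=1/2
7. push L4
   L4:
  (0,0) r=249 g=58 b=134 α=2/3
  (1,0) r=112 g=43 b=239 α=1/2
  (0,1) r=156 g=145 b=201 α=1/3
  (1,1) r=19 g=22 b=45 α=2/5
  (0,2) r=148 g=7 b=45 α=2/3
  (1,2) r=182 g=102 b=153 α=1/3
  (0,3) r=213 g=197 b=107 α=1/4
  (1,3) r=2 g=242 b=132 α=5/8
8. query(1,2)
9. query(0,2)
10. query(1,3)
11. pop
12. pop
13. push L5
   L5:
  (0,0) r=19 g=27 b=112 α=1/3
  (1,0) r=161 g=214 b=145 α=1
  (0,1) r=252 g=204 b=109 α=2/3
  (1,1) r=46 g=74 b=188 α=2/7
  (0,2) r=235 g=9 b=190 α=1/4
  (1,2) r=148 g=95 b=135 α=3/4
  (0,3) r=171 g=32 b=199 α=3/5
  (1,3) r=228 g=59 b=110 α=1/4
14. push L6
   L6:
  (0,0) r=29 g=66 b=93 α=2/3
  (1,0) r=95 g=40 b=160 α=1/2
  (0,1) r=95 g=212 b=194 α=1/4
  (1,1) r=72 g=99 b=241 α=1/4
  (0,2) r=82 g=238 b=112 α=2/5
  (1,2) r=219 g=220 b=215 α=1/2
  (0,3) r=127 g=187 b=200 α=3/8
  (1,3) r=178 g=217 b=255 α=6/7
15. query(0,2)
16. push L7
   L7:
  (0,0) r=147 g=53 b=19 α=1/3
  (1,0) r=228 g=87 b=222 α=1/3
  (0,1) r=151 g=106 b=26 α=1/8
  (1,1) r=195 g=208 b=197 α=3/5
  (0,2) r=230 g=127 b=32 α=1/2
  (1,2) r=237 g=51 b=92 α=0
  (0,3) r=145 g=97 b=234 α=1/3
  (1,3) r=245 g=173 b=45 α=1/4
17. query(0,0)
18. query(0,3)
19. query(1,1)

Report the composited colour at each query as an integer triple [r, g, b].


at x=1,y=2 over L1,L2:
after L1 α=3/4: [153, 537/4, 723/4]
after L2 α=4/7: [743/7, 2299/28, 4633/28]
→ [106, 82, 165]

(1,2) stack=L3,L4; from [0,0,0]:
L3 α=2/3: [154, 236/3, 118]
L4 α=1/3: [490/3, 778/9, 389/3]
= [163, 86, 130]

(0,2) stack=L3,L4; from [0,0,0]:
after L3 α=1/2: [197/2, 153/2, 90]
after L4 α=2/3: [263/2, 181/6, 60]
→ [132, 30, 60]

at x=1,y=3 over L3,L4:
after L3 α=1/2: [129/2, 221/2, 80]
after L4 α=5/8: [407/16, 3083/16, 225/2]
rounded: [25, 193, 112]

(0,2) stack=L5,L6; from [0,0,0]:
+L5 (α=1/4) → [235/4, 9/4, 95/2]
+L6 (α=2/5) → [1361/20, 1931/20, 733/10]
→ [68, 97, 73]

at x=0,y=0 over L5,L6,L7:
after L5 α=1/3: [19/3, 9, 112/3]
after L6 α=2/3: [193/9, 47, 670/9]
after L7 α=1/3: [1709/27, 49, 1511/27]
rounded: [63, 49, 56]

query (0,3) [L5,L6,L7] — begin 0,0,0
+L5 (α=3/5) → [513/5, 96/5, 597/5]
+L6 (α=3/8) → [447/4, 657/8, 1197/8]
+L7 (α=1/3) → [737/6, 1045/12, 711/4]
rounded: [123, 87, 178]

(1,1) stack=L5,L6,L7; from [0,0,0]:
+L5 (α=2/7) → [92/7, 148/7, 376/7]
+L6 (α=1/4) → [195/7, 1137/28, 2815/28]
+L7 (α=3/5) → [897/7, 9873/70, 11089/70]
rounded: [128, 141, 158]


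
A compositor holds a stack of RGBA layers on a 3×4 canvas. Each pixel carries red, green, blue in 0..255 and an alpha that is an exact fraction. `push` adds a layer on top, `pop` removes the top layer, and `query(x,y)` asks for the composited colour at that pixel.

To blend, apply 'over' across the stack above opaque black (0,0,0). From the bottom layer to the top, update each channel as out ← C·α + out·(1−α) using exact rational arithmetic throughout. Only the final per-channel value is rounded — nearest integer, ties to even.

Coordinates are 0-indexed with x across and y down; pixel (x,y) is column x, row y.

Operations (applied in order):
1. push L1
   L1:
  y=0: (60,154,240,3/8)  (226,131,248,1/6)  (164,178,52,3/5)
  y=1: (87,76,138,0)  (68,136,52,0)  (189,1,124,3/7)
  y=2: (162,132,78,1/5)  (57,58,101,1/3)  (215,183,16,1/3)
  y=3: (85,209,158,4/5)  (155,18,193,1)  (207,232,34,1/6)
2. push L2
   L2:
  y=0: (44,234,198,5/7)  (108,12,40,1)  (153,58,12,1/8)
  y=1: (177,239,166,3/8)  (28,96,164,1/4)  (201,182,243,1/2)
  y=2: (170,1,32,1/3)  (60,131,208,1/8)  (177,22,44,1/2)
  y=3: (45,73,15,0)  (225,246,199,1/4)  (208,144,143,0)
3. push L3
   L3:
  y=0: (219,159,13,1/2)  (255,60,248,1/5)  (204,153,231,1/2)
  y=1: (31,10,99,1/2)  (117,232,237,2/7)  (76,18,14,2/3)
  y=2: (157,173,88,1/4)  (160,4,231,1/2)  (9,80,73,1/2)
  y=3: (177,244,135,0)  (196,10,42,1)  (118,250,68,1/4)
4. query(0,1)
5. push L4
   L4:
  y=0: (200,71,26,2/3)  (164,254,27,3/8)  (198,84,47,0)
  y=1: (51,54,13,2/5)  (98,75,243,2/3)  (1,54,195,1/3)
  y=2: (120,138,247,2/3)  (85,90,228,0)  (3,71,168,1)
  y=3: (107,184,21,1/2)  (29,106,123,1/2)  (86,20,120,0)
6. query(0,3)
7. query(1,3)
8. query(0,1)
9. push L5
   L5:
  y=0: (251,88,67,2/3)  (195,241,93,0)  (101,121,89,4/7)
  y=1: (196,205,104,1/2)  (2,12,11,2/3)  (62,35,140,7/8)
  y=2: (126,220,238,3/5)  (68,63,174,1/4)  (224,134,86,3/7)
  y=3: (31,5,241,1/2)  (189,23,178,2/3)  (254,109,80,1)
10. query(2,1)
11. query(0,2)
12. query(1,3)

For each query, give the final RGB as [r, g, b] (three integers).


at x=0,y=1 over L1,L2,L3:
after L1 α=0: [0, 0, 0]
after L2 α=3/8: [531/8, 717/8, 249/4]
after L3 α=1/2: [779/16, 797/16, 645/8]
= [49, 50, 81]

query (0,3) [L1,L2,L3,L4] — begin 0,0,0
L1 α=4/5: [68, 836/5, 632/5]
L2 α=0: [68, 836/5, 632/5]
L3 α=0: [68, 836/5, 632/5]
L4 α=1/2: [175/2, 878/5, 737/10]
rounded: [88, 176, 74]

query (1,3) [L1,L2,L3,L4] — begin 0,0,0
L1 α=1: [155, 18, 193]
L2 α=1/4: [345/2, 75, 389/2]
L3 α=1: [196, 10, 42]
L4 α=1/2: [225/2, 58, 165/2]
rounded: [112, 58, 82]

(0,1) stack=L1,L2,L3,L4; from [0,0,0]:
after L1 α=0: [0, 0, 0]
after L2 α=3/8: [531/8, 717/8, 249/4]
after L3 α=1/2: [779/16, 797/16, 645/8]
after L4 α=2/5: [3969/80, 4119/80, 2143/40]
= [50, 51, 54]

query (2,1) [L1,L2,L3,L4,L5] — begin 0,0,0
after L1 α=3/7: [81, 3/7, 372/7]
after L2 α=1/2: [141, 1277/14, 2073/14]
after L3 α=2/3: [293/3, 1781/42, 2465/42]
after L4 α=1/3: [589/9, 2915/63, 6560/63]
after L5 α=7/8: [4495/72, 9175/252, 17075/126]
rounded: [62, 36, 136]

at x=0,y=2 over L1,L2,L3,L4,L5:
L1 α=1/5: [162/5, 132/5, 78/5]
L2 α=1/3: [1174/15, 269/15, 316/15]
L3 α=1/4: [1959/20, 567/10, 189/5]
L4 α=2/3: [2253/20, 1109/10, 2659/15]
L5 α=3/5: [6033/50, 4409/25, 16028/75]
→ [121, 176, 214]

at x=1,y=3 over L1,L2,L3,L4,L5:
L1 α=1: [155, 18, 193]
L2 α=1/4: [345/2, 75, 389/2]
L3 α=1: [196, 10, 42]
L4 α=1/2: [225/2, 58, 165/2]
L5 α=2/3: [327/2, 104/3, 877/6]
→ [164, 35, 146]
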